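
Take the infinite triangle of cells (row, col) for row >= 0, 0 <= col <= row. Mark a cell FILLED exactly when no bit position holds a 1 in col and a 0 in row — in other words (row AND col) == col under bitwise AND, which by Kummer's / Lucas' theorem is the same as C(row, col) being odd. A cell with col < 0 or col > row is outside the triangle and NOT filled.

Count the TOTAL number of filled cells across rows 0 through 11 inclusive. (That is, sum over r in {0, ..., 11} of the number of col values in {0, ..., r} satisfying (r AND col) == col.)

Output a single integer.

r0=0 pc0: +1 =1
r1=1 pc1: +2 =3
r2=10 pc1: +2 =5
r3=11 pc2: +4 =9
r4=100 pc1: +2 =11
r5=101 pc2: +4 =15
r6=110 pc2: +4 =19
r7=111 pc3: +8 =27
r8=1000 pc1: +2 =29
r9=1001 pc2: +4 =33
r10=1010 pc2: +4 =37
r11=1011 pc3: +8 =45

Answer: 45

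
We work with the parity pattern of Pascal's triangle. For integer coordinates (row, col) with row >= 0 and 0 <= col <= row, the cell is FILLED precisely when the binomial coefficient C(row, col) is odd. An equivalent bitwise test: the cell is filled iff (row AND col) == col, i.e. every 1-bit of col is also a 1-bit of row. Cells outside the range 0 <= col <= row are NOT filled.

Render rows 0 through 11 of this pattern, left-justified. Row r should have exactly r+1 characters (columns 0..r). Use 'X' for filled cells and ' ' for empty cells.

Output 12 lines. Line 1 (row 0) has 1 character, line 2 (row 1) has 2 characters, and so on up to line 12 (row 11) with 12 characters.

Answer: X
XX
X X
XXXX
X   X
XX  XX
X X X X
XXXXXXXX
X       X
XX      XX
X X     X X
XXXX    XXXX

Derivation:
r0=0: X
r1=1: XX
r2=10: X X
r3=11: XXXX
r4=100: X   X
r5=101: XX  XX
r6=110: X X X X
r7=111: XXXXXXXX
r8=1000: X       X
r9=1001: XX      XX
r10=1010: X X     X X
r11=1011: XXXX    XXXX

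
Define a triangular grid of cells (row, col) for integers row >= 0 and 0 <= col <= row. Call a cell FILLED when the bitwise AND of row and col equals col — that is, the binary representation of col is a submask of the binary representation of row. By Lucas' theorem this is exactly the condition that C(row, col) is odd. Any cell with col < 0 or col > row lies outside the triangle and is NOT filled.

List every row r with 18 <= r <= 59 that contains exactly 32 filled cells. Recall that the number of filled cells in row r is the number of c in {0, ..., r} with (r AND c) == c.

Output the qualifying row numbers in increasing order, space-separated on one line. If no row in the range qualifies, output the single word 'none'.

Row r has 2^popcount(r) filled cells, so we need popcount(r) = log2(32) = 5.
Scan r = 18..59 and keep those with exactly 5 one-bits:
r=18=10010 popcount=2 -> skip
r=19=10011 popcount=3 -> skip
r=20=10100 popcount=2 -> skip
r=21=10101 popcount=3 -> skip
r=22=10110 popcount=3 -> skip
r=23=10111 popcount=4 -> skip
r=24=11000 popcount=2 -> skip
r=25=11001 popcount=3 -> skip
r=26=11010 popcount=3 -> skip
r=27=11011 popcount=4 -> skip
r=28=11100 popcount=3 -> skip
r=29=11101 popcount=4 -> skip
r=30=11110 popcount=4 -> skip
r=31=11111 popcount=5 -> KEEP
r=32=100000 popcount=1 -> skip
r=33=100001 popcount=2 -> skip
r=34=100010 popcount=2 -> skip
r=35=100011 popcount=3 -> skip
r=36=100100 popcount=2 -> skip
r=37=100101 popcount=3 -> skip
r=38=100110 popcount=3 -> skip
r=39=100111 popcount=4 -> skip
r=40=101000 popcount=2 -> skip
r=41=101001 popcount=3 -> skip
r=42=101010 popcount=3 -> skip
r=43=101011 popcount=4 -> skip
r=44=101100 popcount=3 -> skip
r=45=101101 popcount=4 -> skip
r=46=101110 popcount=4 -> skip
r=47=101111 popcount=5 -> KEEP
r=48=110000 popcount=2 -> skip
r=49=110001 popcount=3 -> skip
r=50=110010 popcount=3 -> skip
r=51=110011 popcount=4 -> skip
r=52=110100 popcount=3 -> skip
r=53=110101 popcount=4 -> skip
r=54=110110 popcount=4 -> skip
r=55=110111 popcount=5 -> KEEP
r=56=111000 popcount=3 -> skip
r=57=111001 popcount=4 -> skip
r=58=111010 popcount=4 -> skip
r=59=111011 popcount=5 -> KEEP
Kept rows: 31 47 55 59

Answer: 31 47 55 59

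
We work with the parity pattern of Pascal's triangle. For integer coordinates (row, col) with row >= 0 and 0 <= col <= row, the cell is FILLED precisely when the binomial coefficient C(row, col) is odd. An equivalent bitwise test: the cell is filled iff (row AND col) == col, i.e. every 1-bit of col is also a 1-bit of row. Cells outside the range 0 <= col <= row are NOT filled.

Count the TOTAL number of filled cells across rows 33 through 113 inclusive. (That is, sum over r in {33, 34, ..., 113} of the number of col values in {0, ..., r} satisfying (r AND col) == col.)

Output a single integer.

Answer: 1318

Derivation:
r33=100001 pc2: +4 =4
r34=100010 pc2: +4 =8
r35=100011 pc3: +8 =16
r36=100100 pc2: +4 =20
r37=100101 pc3: +8 =28
r38=100110 pc3: +8 =36
r39=100111 pc4: +16 =52
r40=101000 pc2: +4 =56
r41=101001 pc3: +8 =64
r42=101010 pc3: +8 =72
r43=101011 pc4: +16 =88
r44=101100 pc3: +8 =96
r45=101101 pc4: +16 =112
r46=101110 pc4: +16 =128
r47=101111 pc5: +32 =160
r48=110000 pc2: +4 =164
r49=110001 pc3: +8 =172
r50=110010 pc3: +8 =180
r51=110011 pc4: +16 =196
r52=110100 pc3: +8 =204
r53=110101 pc4: +16 =220
r54=110110 pc4: +16 =236
r55=110111 pc5: +32 =268
r56=111000 pc3: +8 =276
r57=111001 pc4: +16 =292
r58=111010 pc4: +16 =308
r59=111011 pc5: +32 =340
r60=111100 pc4: +16 =356
r61=111101 pc5: +32 =388
r62=111110 pc5: +32 =420
r63=111111 pc6: +64 =484
r64=1000000 pc1: +2 =486
r65=1000001 pc2: +4 =490
r66=1000010 pc2: +4 =494
r67=1000011 pc3: +8 =502
r68=1000100 pc2: +4 =506
r69=1000101 pc3: +8 =514
r70=1000110 pc3: +8 =522
r71=1000111 pc4: +16 =538
r72=1001000 pc2: +4 =542
r73=1001001 pc3: +8 =550
r74=1001010 pc3: +8 =558
r75=1001011 pc4: +16 =574
r76=1001100 pc3: +8 =582
r77=1001101 pc4: +16 =598
r78=1001110 pc4: +16 =614
r79=1001111 pc5: +32 =646
r80=1010000 pc2: +4 =650
r81=1010001 pc3: +8 =658
r82=1010010 pc3: +8 =666
r83=1010011 pc4: +16 =682
r84=1010100 pc3: +8 =690
r85=1010101 pc4: +16 =706
r86=1010110 pc4: +16 =722
r87=1010111 pc5: +32 =754
r88=1011000 pc3: +8 =762
r89=1011001 pc4: +16 =778
r90=1011010 pc4: +16 =794
r91=1011011 pc5: +32 =826
r92=1011100 pc4: +16 =842
r93=1011101 pc5: +32 =874
r94=1011110 pc5: +32 =906
r95=1011111 pc6: +64 =970
r96=1100000 pc2: +4 =974
r97=1100001 pc3: +8 =982
r98=1100010 pc3: +8 =990
r99=1100011 pc4: +16 =1006
r100=1100100 pc3: +8 =1014
r101=1100101 pc4: +16 =1030
r102=1100110 pc4: +16 =1046
r103=1100111 pc5: +32 =1078
r104=1101000 pc3: +8 =1086
r105=1101001 pc4: +16 =1102
r106=1101010 pc4: +16 =1118
r107=1101011 pc5: +32 =1150
r108=1101100 pc4: +16 =1166
r109=1101101 pc5: +32 =1198
r110=1101110 pc5: +32 =1230
r111=1101111 pc6: +64 =1294
r112=1110000 pc3: +8 =1302
r113=1110001 pc4: +16 =1318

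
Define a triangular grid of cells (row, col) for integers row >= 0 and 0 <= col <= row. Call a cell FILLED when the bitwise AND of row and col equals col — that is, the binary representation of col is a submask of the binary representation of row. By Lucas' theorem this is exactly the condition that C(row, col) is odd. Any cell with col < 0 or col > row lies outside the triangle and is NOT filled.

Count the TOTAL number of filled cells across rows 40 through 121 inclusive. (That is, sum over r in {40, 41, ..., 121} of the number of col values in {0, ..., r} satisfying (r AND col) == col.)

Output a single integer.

Answer: 1506

Derivation:
r40=101000 pc2: +4 =4
r41=101001 pc3: +8 =12
r42=101010 pc3: +8 =20
r43=101011 pc4: +16 =36
r44=101100 pc3: +8 =44
r45=101101 pc4: +16 =60
r46=101110 pc4: +16 =76
r47=101111 pc5: +32 =108
r48=110000 pc2: +4 =112
r49=110001 pc3: +8 =120
r50=110010 pc3: +8 =128
r51=110011 pc4: +16 =144
r52=110100 pc3: +8 =152
r53=110101 pc4: +16 =168
r54=110110 pc4: +16 =184
r55=110111 pc5: +32 =216
r56=111000 pc3: +8 =224
r57=111001 pc4: +16 =240
r58=111010 pc4: +16 =256
r59=111011 pc5: +32 =288
r60=111100 pc4: +16 =304
r61=111101 pc5: +32 =336
r62=111110 pc5: +32 =368
r63=111111 pc6: +64 =432
r64=1000000 pc1: +2 =434
r65=1000001 pc2: +4 =438
r66=1000010 pc2: +4 =442
r67=1000011 pc3: +8 =450
r68=1000100 pc2: +4 =454
r69=1000101 pc3: +8 =462
r70=1000110 pc3: +8 =470
r71=1000111 pc4: +16 =486
r72=1001000 pc2: +4 =490
r73=1001001 pc3: +8 =498
r74=1001010 pc3: +8 =506
r75=1001011 pc4: +16 =522
r76=1001100 pc3: +8 =530
r77=1001101 pc4: +16 =546
r78=1001110 pc4: +16 =562
r79=1001111 pc5: +32 =594
r80=1010000 pc2: +4 =598
r81=1010001 pc3: +8 =606
r82=1010010 pc3: +8 =614
r83=1010011 pc4: +16 =630
r84=1010100 pc3: +8 =638
r85=1010101 pc4: +16 =654
r86=1010110 pc4: +16 =670
r87=1010111 pc5: +32 =702
r88=1011000 pc3: +8 =710
r89=1011001 pc4: +16 =726
r90=1011010 pc4: +16 =742
r91=1011011 pc5: +32 =774
r92=1011100 pc4: +16 =790
r93=1011101 pc5: +32 =822
r94=1011110 pc5: +32 =854
r95=1011111 pc6: +64 =918
r96=1100000 pc2: +4 =922
r97=1100001 pc3: +8 =930
r98=1100010 pc3: +8 =938
r99=1100011 pc4: +16 =954
r100=1100100 pc3: +8 =962
r101=1100101 pc4: +16 =978
r102=1100110 pc4: +16 =994
r103=1100111 pc5: +32 =1026
r104=1101000 pc3: +8 =1034
r105=1101001 pc4: +16 =1050
r106=1101010 pc4: +16 =1066
r107=1101011 pc5: +32 =1098
r108=1101100 pc4: +16 =1114
r109=1101101 pc5: +32 =1146
r110=1101110 pc5: +32 =1178
r111=1101111 pc6: +64 =1242
r112=1110000 pc3: +8 =1250
r113=1110001 pc4: +16 =1266
r114=1110010 pc4: +16 =1282
r115=1110011 pc5: +32 =1314
r116=1110100 pc4: +16 =1330
r117=1110101 pc5: +32 =1362
r118=1110110 pc5: +32 =1394
r119=1110111 pc6: +64 =1458
r120=1111000 pc4: +16 =1474
r121=1111001 pc5: +32 =1506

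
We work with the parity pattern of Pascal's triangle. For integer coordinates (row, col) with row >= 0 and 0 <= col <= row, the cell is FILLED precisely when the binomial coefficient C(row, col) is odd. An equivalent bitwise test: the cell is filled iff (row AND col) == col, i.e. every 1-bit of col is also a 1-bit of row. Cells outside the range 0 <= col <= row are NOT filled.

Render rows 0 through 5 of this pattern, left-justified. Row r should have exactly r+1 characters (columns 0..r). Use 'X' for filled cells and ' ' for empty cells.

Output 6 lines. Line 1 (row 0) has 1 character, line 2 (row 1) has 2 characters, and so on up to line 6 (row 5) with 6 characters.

r0=0: X
r1=1: XX
r2=10: X X
r3=11: XXXX
r4=100: X   X
r5=101: XX  XX

Answer: X
XX
X X
XXXX
X   X
XX  XX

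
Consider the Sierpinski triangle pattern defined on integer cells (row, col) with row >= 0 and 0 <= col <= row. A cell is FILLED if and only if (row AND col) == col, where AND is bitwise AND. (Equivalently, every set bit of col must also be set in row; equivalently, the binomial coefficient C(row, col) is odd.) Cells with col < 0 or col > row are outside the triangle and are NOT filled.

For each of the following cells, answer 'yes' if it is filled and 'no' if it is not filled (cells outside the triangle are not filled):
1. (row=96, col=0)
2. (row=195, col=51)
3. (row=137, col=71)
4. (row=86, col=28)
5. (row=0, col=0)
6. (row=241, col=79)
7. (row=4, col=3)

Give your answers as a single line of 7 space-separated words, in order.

Answer: yes no no no yes no no

Derivation:
(96,0): row=0b1100000, col=0b0, row AND col = 0b0 = 0; 0 == 0 -> filled
(195,51): row=0b11000011, col=0b110011, row AND col = 0b11 = 3; 3 != 51 -> empty
(137,71): row=0b10001001, col=0b1000111, row AND col = 0b1 = 1; 1 != 71 -> empty
(86,28): row=0b1010110, col=0b11100, row AND col = 0b10100 = 20; 20 != 28 -> empty
(0,0): row=0b0, col=0b0, row AND col = 0b0 = 0; 0 == 0 -> filled
(241,79): row=0b11110001, col=0b1001111, row AND col = 0b1000001 = 65; 65 != 79 -> empty
(4,3): row=0b100, col=0b11, row AND col = 0b0 = 0; 0 != 3 -> empty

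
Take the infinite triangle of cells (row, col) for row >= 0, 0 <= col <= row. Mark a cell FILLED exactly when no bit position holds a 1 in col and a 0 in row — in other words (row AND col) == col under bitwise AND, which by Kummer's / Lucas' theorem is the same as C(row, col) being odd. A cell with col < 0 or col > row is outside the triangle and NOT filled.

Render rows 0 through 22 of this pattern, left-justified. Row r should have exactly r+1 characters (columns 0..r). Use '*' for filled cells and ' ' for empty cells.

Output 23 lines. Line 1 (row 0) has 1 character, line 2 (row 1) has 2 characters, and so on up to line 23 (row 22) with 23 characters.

r0=0: *
r1=1: **
r2=10: * *
r3=11: ****
r4=100: *   *
r5=101: **  **
r6=110: * * * *
r7=111: ********
r8=1000: *       *
r9=1001: **      **
r10=1010: * *     * *
r11=1011: ****    ****
r12=1100: *   *   *   *
r13=1101: **  **  **  **
r14=1110: * * * * * * * *
r15=1111: ****************
r16=10000: *               *
r17=10001: **              **
r18=10010: * *             * *
r19=10011: ****            ****
r20=10100: *   *           *   *
r21=10101: **  **          **  **
r22=10110: * * * *         * * * *

Answer: *
**
* *
****
*   *
**  **
* * * *
********
*       *
**      **
* *     * *
****    ****
*   *   *   *
**  **  **  **
* * * * * * * *
****************
*               *
**              **
* *             * *
****            ****
*   *           *   *
**  **          **  **
* * * *         * * * *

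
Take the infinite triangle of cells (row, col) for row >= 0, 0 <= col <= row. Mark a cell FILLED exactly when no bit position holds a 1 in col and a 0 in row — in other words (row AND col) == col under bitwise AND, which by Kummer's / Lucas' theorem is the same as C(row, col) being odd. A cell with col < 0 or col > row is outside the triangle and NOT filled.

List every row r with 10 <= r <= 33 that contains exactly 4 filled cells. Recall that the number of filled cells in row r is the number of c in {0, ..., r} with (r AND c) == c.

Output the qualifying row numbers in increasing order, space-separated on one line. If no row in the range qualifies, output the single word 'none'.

Answer: 10 12 17 18 20 24 33

Derivation:
Row r has 2^popcount(r) filled cells, so we need popcount(r) = log2(4) = 2.
Scan r = 10..33 and keep those with exactly 2 one-bits:
r=10=1010 popcount=2 -> KEEP
r=11=1011 popcount=3 -> skip
r=12=1100 popcount=2 -> KEEP
r=13=1101 popcount=3 -> skip
r=14=1110 popcount=3 -> skip
r=15=1111 popcount=4 -> skip
r=16=10000 popcount=1 -> skip
r=17=10001 popcount=2 -> KEEP
r=18=10010 popcount=2 -> KEEP
r=19=10011 popcount=3 -> skip
r=20=10100 popcount=2 -> KEEP
r=21=10101 popcount=3 -> skip
r=22=10110 popcount=3 -> skip
r=23=10111 popcount=4 -> skip
r=24=11000 popcount=2 -> KEEP
r=25=11001 popcount=3 -> skip
r=26=11010 popcount=3 -> skip
r=27=11011 popcount=4 -> skip
r=28=11100 popcount=3 -> skip
r=29=11101 popcount=4 -> skip
r=30=11110 popcount=4 -> skip
r=31=11111 popcount=5 -> skip
r=32=100000 popcount=1 -> skip
r=33=100001 popcount=2 -> KEEP
Kept rows: 10 12 17 18 20 24 33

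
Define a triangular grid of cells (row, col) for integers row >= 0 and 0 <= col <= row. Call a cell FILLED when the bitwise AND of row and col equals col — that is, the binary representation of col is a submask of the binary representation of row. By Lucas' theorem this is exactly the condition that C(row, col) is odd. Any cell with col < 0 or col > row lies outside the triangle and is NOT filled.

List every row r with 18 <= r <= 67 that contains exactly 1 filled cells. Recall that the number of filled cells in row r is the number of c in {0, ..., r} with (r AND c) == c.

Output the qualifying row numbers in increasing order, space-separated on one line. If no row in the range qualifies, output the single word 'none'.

Answer: none

Derivation:
Row r has 2^popcount(r) filled cells, so we need popcount(r) = log2(1) = 0.
Scan r = 18..67 and keep those with exactly 0 one-bits:
r=18=10010 popcount=2 -> skip
r=19=10011 popcount=3 -> skip
r=20=10100 popcount=2 -> skip
r=21=10101 popcount=3 -> skip
r=22=10110 popcount=3 -> skip
r=23=10111 popcount=4 -> skip
r=24=11000 popcount=2 -> skip
r=25=11001 popcount=3 -> skip
r=26=11010 popcount=3 -> skip
r=27=11011 popcount=4 -> skip
r=28=11100 popcount=3 -> skip
r=29=11101 popcount=4 -> skip
r=30=11110 popcount=4 -> skip
r=31=11111 popcount=5 -> skip
r=32=100000 popcount=1 -> skip
r=33=100001 popcount=2 -> skip
r=34=100010 popcount=2 -> skip
r=35=100011 popcount=3 -> skip
r=36=100100 popcount=2 -> skip
r=37=100101 popcount=3 -> skip
r=38=100110 popcount=3 -> skip
r=39=100111 popcount=4 -> skip
r=40=101000 popcount=2 -> skip
r=41=101001 popcount=3 -> skip
r=42=101010 popcount=3 -> skip
r=43=101011 popcount=4 -> skip
r=44=101100 popcount=3 -> skip
r=45=101101 popcount=4 -> skip
r=46=101110 popcount=4 -> skip
r=47=101111 popcount=5 -> skip
r=48=110000 popcount=2 -> skip
r=49=110001 popcount=3 -> skip
r=50=110010 popcount=3 -> skip
r=51=110011 popcount=4 -> skip
r=52=110100 popcount=3 -> skip
r=53=110101 popcount=4 -> skip
r=54=110110 popcount=4 -> skip
r=55=110111 popcount=5 -> skip
r=56=111000 popcount=3 -> skip
r=57=111001 popcount=4 -> skip
r=58=111010 popcount=4 -> skip
r=59=111011 popcount=5 -> skip
r=60=111100 popcount=4 -> skip
r=61=111101 popcount=5 -> skip
r=62=111110 popcount=5 -> skip
r=63=111111 popcount=6 -> skip
r=64=1000000 popcount=1 -> skip
r=65=1000001 popcount=2 -> skip
r=66=1000010 popcount=2 -> skip
r=67=1000011 popcount=3 -> skip
Kept rows: none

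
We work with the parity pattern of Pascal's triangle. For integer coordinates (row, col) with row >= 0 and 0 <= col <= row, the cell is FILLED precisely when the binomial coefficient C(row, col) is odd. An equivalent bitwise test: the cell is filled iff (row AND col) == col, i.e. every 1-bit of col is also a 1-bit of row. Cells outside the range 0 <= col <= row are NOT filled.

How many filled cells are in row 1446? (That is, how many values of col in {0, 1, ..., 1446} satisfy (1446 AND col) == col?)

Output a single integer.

Answer: 64

Derivation:
1446 in binary = 10110100110
popcount(1446) = number of 1-bits in 10110100110 = 6
A col c satisfies (1446 AND c) == c iff every set bit of c is also set in 1446; each of the 6 set bits of 1446 can independently be on or off in c.
count = 2^6 = 64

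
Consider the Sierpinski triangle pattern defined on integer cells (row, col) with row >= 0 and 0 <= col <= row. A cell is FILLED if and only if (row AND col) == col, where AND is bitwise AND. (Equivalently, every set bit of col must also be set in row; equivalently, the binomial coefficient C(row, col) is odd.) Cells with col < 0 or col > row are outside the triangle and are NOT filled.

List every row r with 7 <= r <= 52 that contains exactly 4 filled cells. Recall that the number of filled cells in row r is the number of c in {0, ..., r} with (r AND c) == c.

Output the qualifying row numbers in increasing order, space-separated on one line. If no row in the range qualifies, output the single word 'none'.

Answer: 9 10 12 17 18 20 24 33 34 36 40 48

Derivation:
Row r has 2^popcount(r) filled cells, so we need popcount(r) = log2(4) = 2.
Scan r = 7..52 and keep those with exactly 2 one-bits:
r=7=111 popcount=3 -> skip
r=8=1000 popcount=1 -> skip
r=9=1001 popcount=2 -> KEEP
r=10=1010 popcount=2 -> KEEP
r=11=1011 popcount=3 -> skip
r=12=1100 popcount=2 -> KEEP
r=13=1101 popcount=3 -> skip
r=14=1110 popcount=3 -> skip
r=15=1111 popcount=4 -> skip
r=16=10000 popcount=1 -> skip
r=17=10001 popcount=2 -> KEEP
r=18=10010 popcount=2 -> KEEP
r=19=10011 popcount=3 -> skip
r=20=10100 popcount=2 -> KEEP
r=21=10101 popcount=3 -> skip
r=22=10110 popcount=3 -> skip
r=23=10111 popcount=4 -> skip
r=24=11000 popcount=2 -> KEEP
r=25=11001 popcount=3 -> skip
r=26=11010 popcount=3 -> skip
r=27=11011 popcount=4 -> skip
r=28=11100 popcount=3 -> skip
r=29=11101 popcount=4 -> skip
r=30=11110 popcount=4 -> skip
r=31=11111 popcount=5 -> skip
r=32=100000 popcount=1 -> skip
r=33=100001 popcount=2 -> KEEP
r=34=100010 popcount=2 -> KEEP
r=35=100011 popcount=3 -> skip
r=36=100100 popcount=2 -> KEEP
r=37=100101 popcount=3 -> skip
r=38=100110 popcount=3 -> skip
r=39=100111 popcount=4 -> skip
r=40=101000 popcount=2 -> KEEP
r=41=101001 popcount=3 -> skip
r=42=101010 popcount=3 -> skip
r=43=101011 popcount=4 -> skip
r=44=101100 popcount=3 -> skip
r=45=101101 popcount=4 -> skip
r=46=101110 popcount=4 -> skip
r=47=101111 popcount=5 -> skip
r=48=110000 popcount=2 -> KEEP
r=49=110001 popcount=3 -> skip
r=50=110010 popcount=3 -> skip
r=51=110011 popcount=4 -> skip
r=52=110100 popcount=3 -> skip
Kept rows: 9 10 12 17 18 20 24 33 34 36 40 48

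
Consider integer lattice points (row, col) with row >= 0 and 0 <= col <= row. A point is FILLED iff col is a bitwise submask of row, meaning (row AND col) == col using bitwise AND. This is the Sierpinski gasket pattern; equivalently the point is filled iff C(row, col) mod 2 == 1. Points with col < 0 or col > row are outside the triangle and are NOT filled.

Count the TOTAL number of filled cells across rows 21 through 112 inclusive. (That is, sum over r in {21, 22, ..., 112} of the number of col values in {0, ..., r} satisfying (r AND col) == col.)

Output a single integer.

r21=10101 pc3: +8 =8
r22=10110 pc3: +8 =16
r23=10111 pc4: +16 =32
r24=11000 pc2: +4 =36
r25=11001 pc3: +8 =44
r26=11010 pc3: +8 =52
r27=11011 pc4: +16 =68
r28=11100 pc3: +8 =76
r29=11101 pc4: +16 =92
r30=11110 pc4: +16 =108
r31=11111 pc5: +32 =140
r32=100000 pc1: +2 =142
r33=100001 pc2: +4 =146
r34=100010 pc2: +4 =150
r35=100011 pc3: +8 =158
r36=100100 pc2: +4 =162
r37=100101 pc3: +8 =170
r38=100110 pc3: +8 =178
r39=100111 pc4: +16 =194
r40=101000 pc2: +4 =198
r41=101001 pc3: +8 =206
r42=101010 pc3: +8 =214
r43=101011 pc4: +16 =230
r44=101100 pc3: +8 =238
r45=101101 pc4: +16 =254
r46=101110 pc4: +16 =270
r47=101111 pc5: +32 =302
r48=110000 pc2: +4 =306
r49=110001 pc3: +8 =314
r50=110010 pc3: +8 =322
r51=110011 pc4: +16 =338
r52=110100 pc3: +8 =346
r53=110101 pc4: +16 =362
r54=110110 pc4: +16 =378
r55=110111 pc5: +32 =410
r56=111000 pc3: +8 =418
r57=111001 pc4: +16 =434
r58=111010 pc4: +16 =450
r59=111011 pc5: +32 =482
r60=111100 pc4: +16 =498
r61=111101 pc5: +32 =530
r62=111110 pc5: +32 =562
r63=111111 pc6: +64 =626
r64=1000000 pc1: +2 =628
r65=1000001 pc2: +4 =632
r66=1000010 pc2: +4 =636
r67=1000011 pc3: +8 =644
r68=1000100 pc2: +4 =648
r69=1000101 pc3: +8 =656
r70=1000110 pc3: +8 =664
r71=1000111 pc4: +16 =680
r72=1001000 pc2: +4 =684
r73=1001001 pc3: +8 =692
r74=1001010 pc3: +8 =700
r75=1001011 pc4: +16 =716
r76=1001100 pc3: +8 =724
r77=1001101 pc4: +16 =740
r78=1001110 pc4: +16 =756
r79=1001111 pc5: +32 =788
r80=1010000 pc2: +4 =792
r81=1010001 pc3: +8 =800
r82=1010010 pc3: +8 =808
r83=1010011 pc4: +16 =824
r84=1010100 pc3: +8 =832
r85=1010101 pc4: +16 =848
r86=1010110 pc4: +16 =864
r87=1010111 pc5: +32 =896
r88=1011000 pc3: +8 =904
r89=1011001 pc4: +16 =920
r90=1011010 pc4: +16 =936
r91=1011011 pc5: +32 =968
r92=1011100 pc4: +16 =984
r93=1011101 pc5: +32 =1016
r94=1011110 pc5: +32 =1048
r95=1011111 pc6: +64 =1112
r96=1100000 pc2: +4 =1116
r97=1100001 pc3: +8 =1124
r98=1100010 pc3: +8 =1132
r99=1100011 pc4: +16 =1148
r100=1100100 pc3: +8 =1156
r101=1100101 pc4: +16 =1172
r102=1100110 pc4: +16 =1188
r103=1100111 pc5: +32 =1220
r104=1101000 pc3: +8 =1228
r105=1101001 pc4: +16 =1244
r106=1101010 pc4: +16 =1260
r107=1101011 pc5: +32 =1292
r108=1101100 pc4: +16 =1308
r109=1101101 pc5: +32 =1340
r110=1101110 pc5: +32 =1372
r111=1101111 pc6: +64 =1436
r112=1110000 pc3: +8 =1444

Answer: 1444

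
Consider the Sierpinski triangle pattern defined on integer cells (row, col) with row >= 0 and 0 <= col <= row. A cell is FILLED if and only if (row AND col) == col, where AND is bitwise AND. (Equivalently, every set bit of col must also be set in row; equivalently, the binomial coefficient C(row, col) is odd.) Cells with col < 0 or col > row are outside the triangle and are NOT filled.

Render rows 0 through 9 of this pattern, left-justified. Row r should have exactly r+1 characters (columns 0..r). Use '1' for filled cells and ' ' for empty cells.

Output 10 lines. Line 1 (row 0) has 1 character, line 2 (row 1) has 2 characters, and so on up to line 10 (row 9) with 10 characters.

r0=0: 1
r1=1: 11
r2=10: 1 1
r3=11: 1111
r4=100: 1   1
r5=101: 11  11
r6=110: 1 1 1 1
r7=111: 11111111
r8=1000: 1       1
r9=1001: 11      11

Answer: 1
11
1 1
1111
1   1
11  11
1 1 1 1
11111111
1       1
11      11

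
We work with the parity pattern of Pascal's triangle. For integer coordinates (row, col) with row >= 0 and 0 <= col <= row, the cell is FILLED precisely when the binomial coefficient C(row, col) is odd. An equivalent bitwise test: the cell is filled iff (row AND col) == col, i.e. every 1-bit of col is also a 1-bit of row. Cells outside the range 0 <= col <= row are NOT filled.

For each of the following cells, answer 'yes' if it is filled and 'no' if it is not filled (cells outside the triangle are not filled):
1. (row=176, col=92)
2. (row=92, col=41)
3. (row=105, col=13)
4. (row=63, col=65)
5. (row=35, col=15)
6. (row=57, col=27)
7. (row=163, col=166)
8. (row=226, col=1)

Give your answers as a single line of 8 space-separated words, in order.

(176,92): row=0b10110000, col=0b1011100, row AND col = 0b10000 = 16; 16 != 92 -> empty
(92,41): row=0b1011100, col=0b101001, row AND col = 0b1000 = 8; 8 != 41 -> empty
(105,13): row=0b1101001, col=0b1101, row AND col = 0b1001 = 9; 9 != 13 -> empty
(63,65): col outside [0, 63] -> not filled
(35,15): row=0b100011, col=0b1111, row AND col = 0b11 = 3; 3 != 15 -> empty
(57,27): row=0b111001, col=0b11011, row AND col = 0b11001 = 25; 25 != 27 -> empty
(163,166): col outside [0, 163] -> not filled
(226,1): row=0b11100010, col=0b1, row AND col = 0b0 = 0; 0 != 1 -> empty

Answer: no no no no no no no no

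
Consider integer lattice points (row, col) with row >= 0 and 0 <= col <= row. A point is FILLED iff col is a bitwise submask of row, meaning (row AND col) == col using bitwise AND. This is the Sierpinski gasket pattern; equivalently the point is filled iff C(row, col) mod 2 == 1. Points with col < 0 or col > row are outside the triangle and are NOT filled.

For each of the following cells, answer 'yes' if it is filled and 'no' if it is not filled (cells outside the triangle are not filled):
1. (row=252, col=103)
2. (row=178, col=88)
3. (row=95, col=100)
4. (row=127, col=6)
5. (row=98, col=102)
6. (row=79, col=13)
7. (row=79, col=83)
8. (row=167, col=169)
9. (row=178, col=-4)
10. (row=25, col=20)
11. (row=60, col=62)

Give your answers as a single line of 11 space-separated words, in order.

(252,103): row=0b11111100, col=0b1100111, row AND col = 0b1100100 = 100; 100 != 103 -> empty
(178,88): row=0b10110010, col=0b1011000, row AND col = 0b10000 = 16; 16 != 88 -> empty
(95,100): col outside [0, 95] -> not filled
(127,6): row=0b1111111, col=0b110, row AND col = 0b110 = 6; 6 == 6 -> filled
(98,102): col outside [0, 98] -> not filled
(79,13): row=0b1001111, col=0b1101, row AND col = 0b1101 = 13; 13 == 13 -> filled
(79,83): col outside [0, 79] -> not filled
(167,169): col outside [0, 167] -> not filled
(178,-4): col outside [0, 178] -> not filled
(25,20): row=0b11001, col=0b10100, row AND col = 0b10000 = 16; 16 != 20 -> empty
(60,62): col outside [0, 60] -> not filled

Answer: no no no yes no yes no no no no no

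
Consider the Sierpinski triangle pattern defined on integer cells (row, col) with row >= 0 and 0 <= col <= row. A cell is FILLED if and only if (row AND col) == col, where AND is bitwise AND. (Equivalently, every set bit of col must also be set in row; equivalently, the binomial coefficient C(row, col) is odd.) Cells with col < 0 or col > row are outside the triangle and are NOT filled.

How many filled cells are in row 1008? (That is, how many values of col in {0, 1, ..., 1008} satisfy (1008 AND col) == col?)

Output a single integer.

1008 in binary = 1111110000
popcount(1008) = number of 1-bits in 1111110000 = 6
A col c satisfies (1008 AND c) == c iff every set bit of c is also set in 1008; each of the 6 set bits of 1008 can independently be on or off in c.
count = 2^6 = 64

Answer: 64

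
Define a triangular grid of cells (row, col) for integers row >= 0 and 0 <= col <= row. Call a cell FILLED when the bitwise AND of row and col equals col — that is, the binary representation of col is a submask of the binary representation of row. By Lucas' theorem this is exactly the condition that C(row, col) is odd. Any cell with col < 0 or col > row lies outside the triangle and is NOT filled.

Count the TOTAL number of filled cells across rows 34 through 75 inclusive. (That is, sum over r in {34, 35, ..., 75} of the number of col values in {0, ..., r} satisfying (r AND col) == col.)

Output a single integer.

Answer: 570

Derivation:
r34=100010 pc2: +4 =4
r35=100011 pc3: +8 =12
r36=100100 pc2: +4 =16
r37=100101 pc3: +8 =24
r38=100110 pc3: +8 =32
r39=100111 pc4: +16 =48
r40=101000 pc2: +4 =52
r41=101001 pc3: +8 =60
r42=101010 pc3: +8 =68
r43=101011 pc4: +16 =84
r44=101100 pc3: +8 =92
r45=101101 pc4: +16 =108
r46=101110 pc4: +16 =124
r47=101111 pc5: +32 =156
r48=110000 pc2: +4 =160
r49=110001 pc3: +8 =168
r50=110010 pc3: +8 =176
r51=110011 pc4: +16 =192
r52=110100 pc3: +8 =200
r53=110101 pc4: +16 =216
r54=110110 pc4: +16 =232
r55=110111 pc5: +32 =264
r56=111000 pc3: +8 =272
r57=111001 pc4: +16 =288
r58=111010 pc4: +16 =304
r59=111011 pc5: +32 =336
r60=111100 pc4: +16 =352
r61=111101 pc5: +32 =384
r62=111110 pc5: +32 =416
r63=111111 pc6: +64 =480
r64=1000000 pc1: +2 =482
r65=1000001 pc2: +4 =486
r66=1000010 pc2: +4 =490
r67=1000011 pc3: +8 =498
r68=1000100 pc2: +4 =502
r69=1000101 pc3: +8 =510
r70=1000110 pc3: +8 =518
r71=1000111 pc4: +16 =534
r72=1001000 pc2: +4 =538
r73=1001001 pc3: +8 =546
r74=1001010 pc3: +8 =554
r75=1001011 pc4: +16 =570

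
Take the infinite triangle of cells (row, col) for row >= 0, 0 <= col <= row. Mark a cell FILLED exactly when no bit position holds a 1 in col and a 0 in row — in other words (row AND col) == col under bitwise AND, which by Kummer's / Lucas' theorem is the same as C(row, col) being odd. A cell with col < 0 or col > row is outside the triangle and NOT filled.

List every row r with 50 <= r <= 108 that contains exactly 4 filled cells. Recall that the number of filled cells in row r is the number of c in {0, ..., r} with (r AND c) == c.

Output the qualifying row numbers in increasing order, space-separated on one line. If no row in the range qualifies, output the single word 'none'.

Answer: 65 66 68 72 80 96

Derivation:
Row r has 2^popcount(r) filled cells, so we need popcount(r) = log2(4) = 2.
Scan r = 50..108 and keep those with exactly 2 one-bits:
r=50=110010 popcount=3 -> skip
r=51=110011 popcount=4 -> skip
r=52=110100 popcount=3 -> skip
r=53=110101 popcount=4 -> skip
r=54=110110 popcount=4 -> skip
r=55=110111 popcount=5 -> skip
r=56=111000 popcount=3 -> skip
r=57=111001 popcount=4 -> skip
r=58=111010 popcount=4 -> skip
r=59=111011 popcount=5 -> skip
r=60=111100 popcount=4 -> skip
r=61=111101 popcount=5 -> skip
r=62=111110 popcount=5 -> skip
r=63=111111 popcount=6 -> skip
r=64=1000000 popcount=1 -> skip
r=65=1000001 popcount=2 -> KEEP
r=66=1000010 popcount=2 -> KEEP
r=67=1000011 popcount=3 -> skip
r=68=1000100 popcount=2 -> KEEP
r=69=1000101 popcount=3 -> skip
r=70=1000110 popcount=3 -> skip
r=71=1000111 popcount=4 -> skip
r=72=1001000 popcount=2 -> KEEP
r=73=1001001 popcount=3 -> skip
r=74=1001010 popcount=3 -> skip
r=75=1001011 popcount=4 -> skip
r=76=1001100 popcount=3 -> skip
r=77=1001101 popcount=4 -> skip
r=78=1001110 popcount=4 -> skip
r=79=1001111 popcount=5 -> skip
r=80=1010000 popcount=2 -> KEEP
r=81=1010001 popcount=3 -> skip
r=82=1010010 popcount=3 -> skip
r=83=1010011 popcount=4 -> skip
r=84=1010100 popcount=3 -> skip
r=85=1010101 popcount=4 -> skip
r=86=1010110 popcount=4 -> skip
r=87=1010111 popcount=5 -> skip
r=88=1011000 popcount=3 -> skip
r=89=1011001 popcount=4 -> skip
r=90=1011010 popcount=4 -> skip
r=91=1011011 popcount=5 -> skip
r=92=1011100 popcount=4 -> skip
r=93=1011101 popcount=5 -> skip
r=94=1011110 popcount=5 -> skip
r=95=1011111 popcount=6 -> skip
r=96=1100000 popcount=2 -> KEEP
r=97=1100001 popcount=3 -> skip
r=98=1100010 popcount=3 -> skip
r=99=1100011 popcount=4 -> skip
r=100=1100100 popcount=3 -> skip
r=101=1100101 popcount=4 -> skip
r=102=1100110 popcount=4 -> skip
r=103=1100111 popcount=5 -> skip
r=104=1101000 popcount=3 -> skip
r=105=1101001 popcount=4 -> skip
r=106=1101010 popcount=4 -> skip
r=107=1101011 popcount=5 -> skip
r=108=1101100 popcount=4 -> skip
Kept rows: 65 66 68 72 80 96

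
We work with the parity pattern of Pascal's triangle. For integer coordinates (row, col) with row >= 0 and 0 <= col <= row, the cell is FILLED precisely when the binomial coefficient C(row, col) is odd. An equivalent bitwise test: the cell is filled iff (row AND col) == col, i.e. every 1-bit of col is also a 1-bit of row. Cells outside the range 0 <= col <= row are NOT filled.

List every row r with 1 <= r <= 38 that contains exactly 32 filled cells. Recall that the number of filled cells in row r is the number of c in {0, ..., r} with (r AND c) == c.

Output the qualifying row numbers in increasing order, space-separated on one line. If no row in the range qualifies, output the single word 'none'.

Answer: 31

Derivation:
Row r has 2^popcount(r) filled cells, so we need popcount(r) = log2(32) = 5.
Scan r = 1..38 and keep those with exactly 5 one-bits:
r=1=1 popcount=1 -> skip
r=2=10 popcount=1 -> skip
r=3=11 popcount=2 -> skip
r=4=100 popcount=1 -> skip
r=5=101 popcount=2 -> skip
r=6=110 popcount=2 -> skip
r=7=111 popcount=3 -> skip
r=8=1000 popcount=1 -> skip
r=9=1001 popcount=2 -> skip
r=10=1010 popcount=2 -> skip
r=11=1011 popcount=3 -> skip
r=12=1100 popcount=2 -> skip
r=13=1101 popcount=3 -> skip
r=14=1110 popcount=3 -> skip
r=15=1111 popcount=4 -> skip
r=16=10000 popcount=1 -> skip
r=17=10001 popcount=2 -> skip
r=18=10010 popcount=2 -> skip
r=19=10011 popcount=3 -> skip
r=20=10100 popcount=2 -> skip
r=21=10101 popcount=3 -> skip
r=22=10110 popcount=3 -> skip
r=23=10111 popcount=4 -> skip
r=24=11000 popcount=2 -> skip
r=25=11001 popcount=3 -> skip
r=26=11010 popcount=3 -> skip
r=27=11011 popcount=4 -> skip
r=28=11100 popcount=3 -> skip
r=29=11101 popcount=4 -> skip
r=30=11110 popcount=4 -> skip
r=31=11111 popcount=5 -> KEEP
r=32=100000 popcount=1 -> skip
r=33=100001 popcount=2 -> skip
r=34=100010 popcount=2 -> skip
r=35=100011 popcount=3 -> skip
r=36=100100 popcount=2 -> skip
r=37=100101 popcount=3 -> skip
r=38=100110 popcount=3 -> skip
Kept rows: 31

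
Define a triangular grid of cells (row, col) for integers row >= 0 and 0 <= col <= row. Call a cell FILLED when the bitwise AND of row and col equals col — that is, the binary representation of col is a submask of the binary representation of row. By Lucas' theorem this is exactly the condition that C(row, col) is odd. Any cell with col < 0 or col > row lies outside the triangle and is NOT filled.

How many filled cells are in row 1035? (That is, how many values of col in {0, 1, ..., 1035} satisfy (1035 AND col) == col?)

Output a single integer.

1035 in binary = 10000001011
popcount(1035) = number of 1-bits in 10000001011 = 4
A col c satisfies (1035 AND c) == c iff every set bit of c is also set in 1035; each of the 4 set bits of 1035 can independently be on or off in c.
count = 2^4 = 16

Answer: 16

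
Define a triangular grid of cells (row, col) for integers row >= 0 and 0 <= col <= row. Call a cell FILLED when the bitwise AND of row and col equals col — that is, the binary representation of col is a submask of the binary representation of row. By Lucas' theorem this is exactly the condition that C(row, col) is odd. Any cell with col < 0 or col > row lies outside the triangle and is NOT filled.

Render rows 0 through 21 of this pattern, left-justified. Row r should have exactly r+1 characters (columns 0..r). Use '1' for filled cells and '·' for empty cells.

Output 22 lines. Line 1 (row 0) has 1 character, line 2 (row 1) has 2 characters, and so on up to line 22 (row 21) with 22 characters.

Answer: 1
11
1·1
1111
1···1
11··11
1·1·1·1
11111111
1·······1
11······11
1·1·····1·1
1111····1111
1···1···1···1
11··11··11··11
1·1·1·1·1·1·1·1
1111111111111111
1···············1
11··············11
1·1·············1·1
1111············1111
1···1···········1···1
11··11··········11··11

Derivation:
r0=0: 1
r1=1: 11
r2=10: 1·1
r3=11: 1111
r4=100: 1···1
r5=101: 11··11
r6=110: 1·1·1·1
r7=111: 11111111
r8=1000: 1·······1
r9=1001: 11······11
r10=1010: 1·1·····1·1
r11=1011: 1111····1111
r12=1100: 1···1···1···1
r13=1101: 11··11··11··11
r14=1110: 1·1·1·1·1·1·1·1
r15=1111: 1111111111111111
r16=10000: 1···············1
r17=10001: 11··············11
r18=10010: 1·1·············1·1
r19=10011: 1111············1111
r20=10100: 1···1···········1···1
r21=10101: 11··11··········11··11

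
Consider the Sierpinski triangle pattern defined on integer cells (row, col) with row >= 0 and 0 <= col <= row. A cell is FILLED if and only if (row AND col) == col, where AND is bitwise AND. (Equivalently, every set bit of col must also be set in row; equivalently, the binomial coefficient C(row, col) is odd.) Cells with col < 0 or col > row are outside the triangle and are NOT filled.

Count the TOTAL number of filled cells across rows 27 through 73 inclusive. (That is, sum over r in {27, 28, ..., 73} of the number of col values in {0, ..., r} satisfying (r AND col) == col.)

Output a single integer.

r27=11011 pc4: +16 =16
r28=11100 pc3: +8 =24
r29=11101 pc4: +16 =40
r30=11110 pc4: +16 =56
r31=11111 pc5: +32 =88
r32=100000 pc1: +2 =90
r33=100001 pc2: +4 =94
r34=100010 pc2: +4 =98
r35=100011 pc3: +8 =106
r36=100100 pc2: +4 =110
r37=100101 pc3: +8 =118
r38=100110 pc3: +8 =126
r39=100111 pc4: +16 =142
r40=101000 pc2: +4 =146
r41=101001 pc3: +8 =154
r42=101010 pc3: +8 =162
r43=101011 pc4: +16 =178
r44=101100 pc3: +8 =186
r45=101101 pc4: +16 =202
r46=101110 pc4: +16 =218
r47=101111 pc5: +32 =250
r48=110000 pc2: +4 =254
r49=110001 pc3: +8 =262
r50=110010 pc3: +8 =270
r51=110011 pc4: +16 =286
r52=110100 pc3: +8 =294
r53=110101 pc4: +16 =310
r54=110110 pc4: +16 =326
r55=110111 pc5: +32 =358
r56=111000 pc3: +8 =366
r57=111001 pc4: +16 =382
r58=111010 pc4: +16 =398
r59=111011 pc5: +32 =430
r60=111100 pc4: +16 =446
r61=111101 pc5: +32 =478
r62=111110 pc5: +32 =510
r63=111111 pc6: +64 =574
r64=1000000 pc1: +2 =576
r65=1000001 pc2: +4 =580
r66=1000010 pc2: +4 =584
r67=1000011 pc3: +8 =592
r68=1000100 pc2: +4 =596
r69=1000101 pc3: +8 =604
r70=1000110 pc3: +8 =612
r71=1000111 pc4: +16 =628
r72=1001000 pc2: +4 =632
r73=1001001 pc3: +8 =640

Answer: 640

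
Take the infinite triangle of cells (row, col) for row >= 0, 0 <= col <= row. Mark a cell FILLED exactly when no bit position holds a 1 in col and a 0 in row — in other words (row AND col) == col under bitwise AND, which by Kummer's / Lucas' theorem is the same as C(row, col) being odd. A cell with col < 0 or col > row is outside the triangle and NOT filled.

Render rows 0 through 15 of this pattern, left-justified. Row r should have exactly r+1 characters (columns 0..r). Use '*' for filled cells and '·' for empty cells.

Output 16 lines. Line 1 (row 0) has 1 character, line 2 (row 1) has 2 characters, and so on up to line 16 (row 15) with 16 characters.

Answer: *
**
*·*
****
*···*
**··**
*·*·*·*
********
*·······*
**······**
*·*·····*·*
****····****
*···*···*···*
**··**··**··**
*·*·*·*·*·*·*·*
****************

Derivation:
r0=0: *
r1=1: **
r2=10: *·*
r3=11: ****
r4=100: *···*
r5=101: **··**
r6=110: *·*·*·*
r7=111: ********
r8=1000: *·······*
r9=1001: **······**
r10=1010: *·*·····*·*
r11=1011: ****····****
r12=1100: *···*···*···*
r13=1101: **··**··**··**
r14=1110: *·*·*·*·*·*·*·*
r15=1111: ****************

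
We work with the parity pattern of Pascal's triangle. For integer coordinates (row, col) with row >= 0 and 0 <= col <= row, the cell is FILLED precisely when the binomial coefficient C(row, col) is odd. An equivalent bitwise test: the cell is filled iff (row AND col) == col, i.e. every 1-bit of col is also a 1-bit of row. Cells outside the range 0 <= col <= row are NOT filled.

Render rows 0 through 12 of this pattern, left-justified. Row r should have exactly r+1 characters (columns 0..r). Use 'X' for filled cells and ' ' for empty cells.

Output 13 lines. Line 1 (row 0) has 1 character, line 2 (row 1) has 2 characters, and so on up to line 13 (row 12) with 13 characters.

r0=0: X
r1=1: XX
r2=10: X X
r3=11: XXXX
r4=100: X   X
r5=101: XX  XX
r6=110: X X X X
r7=111: XXXXXXXX
r8=1000: X       X
r9=1001: XX      XX
r10=1010: X X     X X
r11=1011: XXXX    XXXX
r12=1100: X   X   X   X

Answer: X
XX
X X
XXXX
X   X
XX  XX
X X X X
XXXXXXXX
X       X
XX      XX
X X     X X
XXXX    XXXX
X   X   X   X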